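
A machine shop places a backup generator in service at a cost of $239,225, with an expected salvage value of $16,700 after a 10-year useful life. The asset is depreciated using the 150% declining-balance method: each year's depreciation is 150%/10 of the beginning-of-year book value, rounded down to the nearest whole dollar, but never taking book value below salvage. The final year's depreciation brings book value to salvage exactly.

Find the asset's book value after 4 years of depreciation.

$124,878

Depreciable base = $239,225 − $16,700 = $222,525.
Year 1: ⌊$239,225 × 150%/10⌋ = $35,883. Book value $203,342.
Year 2: ⌊$203,342 × 150%/10⌋ = $30,501. Book value $172,841.
Year 3: ⌊$172,841 × 150%/10⌋ = $25,926. Book value $146,915.
Year 4: ⌊$146,915 × 150%/10⌋ = $22,037. Book value $124,878.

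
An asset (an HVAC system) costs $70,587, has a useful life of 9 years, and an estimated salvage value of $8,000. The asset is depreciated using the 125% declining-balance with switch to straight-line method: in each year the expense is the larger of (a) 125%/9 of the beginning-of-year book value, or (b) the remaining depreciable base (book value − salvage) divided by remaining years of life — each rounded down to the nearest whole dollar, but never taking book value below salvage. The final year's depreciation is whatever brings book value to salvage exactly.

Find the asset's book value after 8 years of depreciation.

Depreciable base = $70,587 − $8,000 = $62,587.
Year 1: DB = ⌊$70,587 × 125%/9⌋ = $9,803; SL = ⌊$62,587/9⌋ = $6,954 → take DB $9,803. Book value $60,784.
Year 2: DB = ⌊$60,784 × 125%/9⌋ = $8,442; SL = ⌊$52,784/8⌋ = $6,598 → take DB $8,442. Book value $52,342.
Year 3: DB = ⌊$52,342 × 125%/9⌋ = $7,269; SL = ⌊$44,342/7⌋ = $6,334 → take DB $7,269. Book value $45,073.
Year 4: DB = ⌊$45,073 × 125%/9⌋ = $6,260; SL = ⌊$37,073/6⌋ = $6,178 → take DB $6,260. Book value $38,813.
Year 5: DB = ⌊$38,813 × 125%/9⌋ = $5,390; SL = ⌊$30,813/5⌋ = $6,162 → take SL $6,162. Book value $32,651.
Year 6: DB = ⌊$32,651 × 125%/9⌋ = $4,534; SL = ⌊$24,651/4⌋ = $6,162 → take SL $6,162. Book value $26,489.
Year 7: DB = ⌊$26,489 × 125%/9⌋ = $3,679; SL = ⌊$18,489/3⌋ = $6,163 → take SL $6,163. Book value $20,326.
Year 8: DB = ⌊$20,326 × 125%/9⌋ = $2,823; SL = ⌊$12,326/2⌋ = $6,163 → take SL $6,163. Book value $14,163.

$14,163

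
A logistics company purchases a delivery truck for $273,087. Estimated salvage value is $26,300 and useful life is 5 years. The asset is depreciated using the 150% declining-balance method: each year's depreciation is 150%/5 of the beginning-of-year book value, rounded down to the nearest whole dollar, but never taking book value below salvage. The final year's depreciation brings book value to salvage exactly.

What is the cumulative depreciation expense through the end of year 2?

$139,274

Depreciable base = $273,087 − $26,300 = $246,787.
Year 1: ⌊$273,087 × 150%/5⌋ = $81,926. Book value $191,161.
Year 2: ⌊$191,161 × 150%/5⌋ = $57,348. Book value $133,813.
Accumulated through year 2 = $273,087 − $133,813 = $139,274.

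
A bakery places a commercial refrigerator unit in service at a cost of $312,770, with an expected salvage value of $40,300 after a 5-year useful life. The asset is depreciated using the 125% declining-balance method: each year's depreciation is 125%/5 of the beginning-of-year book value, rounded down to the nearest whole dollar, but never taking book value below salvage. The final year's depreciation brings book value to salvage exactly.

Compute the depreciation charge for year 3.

Depreciable base = $312,770 − $40,300 = $272,470.
Year 1: ⌊$312,770 × 125%/5⌋ = $78,192. Book value $234,578.
Year 2: ⌊$234,578 × 125%/5⌋ = $58,644. Book value $175,934.
Year 3: ⌊$175,934 × 125%/5⌋ = $43,983. Book value $131,951.

$43,983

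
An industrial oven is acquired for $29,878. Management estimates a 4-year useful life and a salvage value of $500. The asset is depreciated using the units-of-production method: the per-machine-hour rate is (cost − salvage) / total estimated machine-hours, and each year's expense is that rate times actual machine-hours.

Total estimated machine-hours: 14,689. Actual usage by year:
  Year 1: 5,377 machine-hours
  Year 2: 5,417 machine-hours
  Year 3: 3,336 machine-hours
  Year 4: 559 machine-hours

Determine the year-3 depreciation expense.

Depreciable base = $29,878 − $500 = $29,378.
Rate = $29,378 / 14,689 machine-hours = $2 per machine-hour.
Year 1: 5,377 × $2 = $10,754. Book value $19,124.
Year 2: 5,417 × $2 = $10,834. Book value $8,290.
Year 3: 3,336 × $2 = $6,672. Book value $1,618.

$6,672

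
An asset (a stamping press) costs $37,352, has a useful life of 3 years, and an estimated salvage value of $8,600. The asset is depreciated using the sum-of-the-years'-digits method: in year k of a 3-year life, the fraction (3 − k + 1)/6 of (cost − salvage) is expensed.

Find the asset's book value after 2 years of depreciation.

$13,392

Depreciable base = $37,352 − $8,600 = $28,752.
Sum of the years' digits = 3+2+1 = 6.
Year 1: $28,752 × 3/6 = $14,376. Book value $22,976.
Year 2: $28,752 × 2/6 = $9,584. Book value $13,392.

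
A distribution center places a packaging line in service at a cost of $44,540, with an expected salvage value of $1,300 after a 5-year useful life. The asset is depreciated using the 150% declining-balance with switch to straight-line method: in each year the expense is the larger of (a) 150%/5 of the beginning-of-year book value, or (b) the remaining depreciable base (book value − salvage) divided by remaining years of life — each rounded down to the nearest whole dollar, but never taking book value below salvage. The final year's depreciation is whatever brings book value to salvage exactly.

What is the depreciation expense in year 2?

Depreciable base = $44,540 − $1,300 = $43,240.
Year 1: DB = ⌊$44,540 × 150%/5⌋ = $13,362; SL = ⌊$43,240/5⌋ = $8,648 → take DB $13,362. Book value $31,178.
Year 2: DB = ⌊$31,178 × 150%/5⌋ = $9,353; SL = ⌊$29,878/4⌋ = $7,469 → take DB $9,353. Book value $21,825.

$9,353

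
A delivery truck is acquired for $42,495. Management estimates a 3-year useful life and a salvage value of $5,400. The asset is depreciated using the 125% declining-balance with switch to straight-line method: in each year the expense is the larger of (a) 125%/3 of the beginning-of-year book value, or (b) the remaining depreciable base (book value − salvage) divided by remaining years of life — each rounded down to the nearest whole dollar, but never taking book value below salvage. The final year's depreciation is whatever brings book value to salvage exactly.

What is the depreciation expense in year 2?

Depreciable base = $42,495 − $5,400 = $37,095.
Year 1: DB = ⌊$42,495 × 125%/3⌋ = $17,706; SL = ⌊$37,095/3⌋ = $12,365 → take DB $17,706. Book value $24,789.
Year 2: DB = ⌊$24,789 × 125%/3⌋ = $10,328; SL = ⌊$19,389/2⌋ = $9,694 → take DB $10,328. Book value $14,461.

$10,328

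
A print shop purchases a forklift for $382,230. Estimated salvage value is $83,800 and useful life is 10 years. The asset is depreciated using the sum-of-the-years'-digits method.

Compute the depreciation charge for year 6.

Depreciable base = $382,230 − $83,800 = $298,430.
Sum of the years' digits = 10+9+8+7+6+5+4+3+2+1 = 55.
Year 1: $298,430 × 10/55 = $54,260. Book value $327,970.
Year 2: $298,430 × 9/55 = $48,834. Book value $279,136.
Year 3: $298,430 × 8/55 = $43,408. Book value $235,728.
Year 4: $298,430 × 7/55 = $37,982. Book value $197,746.
Year 5: $298,430 × 6/55 = $32,556. Book value $165,190.
Year 6: $298,430 × 5/55 = $27,130. Book value $138,060.

$27,130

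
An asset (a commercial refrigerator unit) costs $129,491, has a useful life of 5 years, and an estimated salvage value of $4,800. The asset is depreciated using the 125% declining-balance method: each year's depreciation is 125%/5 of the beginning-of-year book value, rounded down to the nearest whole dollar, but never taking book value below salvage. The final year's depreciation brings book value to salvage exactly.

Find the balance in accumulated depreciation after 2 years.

Depreciable base = $129,491 − $4,800 = $124,691.
Year 1: ⌊$129,491 × 125%/5⌋ = $32,372. Book value $97,119.
Year 2: ⌊$97,119 × 125%/5⌋ = $24,279. Book value $72,840.
Accumulated through year 2 = $129,491 − $72,840 = $56,651.

$56,651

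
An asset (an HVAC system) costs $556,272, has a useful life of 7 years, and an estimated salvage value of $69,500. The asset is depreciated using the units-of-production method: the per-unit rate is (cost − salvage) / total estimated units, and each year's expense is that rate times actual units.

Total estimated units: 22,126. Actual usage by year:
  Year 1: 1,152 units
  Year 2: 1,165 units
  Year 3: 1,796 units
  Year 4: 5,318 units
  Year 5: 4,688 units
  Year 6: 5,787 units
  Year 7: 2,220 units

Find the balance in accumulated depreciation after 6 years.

Depreciable base = $556,272 − $69,500 = $486,772.
Rate = $486,772 / 22,126 units = $22 per unit.
Year 1: 1,152 × $22 = $25,344. Book value $530,928.
Year 2: 1,165 × $22 = $25,630. Book value $505,298.
Year 3: 1,796 × $22 = $39,512. Book value $465,786.
Year 4: 5,318 × $22 = $116,996. Book value $348,790.
Year 5: 4,688 × $22 = $103,136. Book value $245,654.
Year 6: 5,787 × $22 = $127,314. Book value $118,340.
Accumulated through year 6 = $556,272 − $118,340 = $437,932.

$437,932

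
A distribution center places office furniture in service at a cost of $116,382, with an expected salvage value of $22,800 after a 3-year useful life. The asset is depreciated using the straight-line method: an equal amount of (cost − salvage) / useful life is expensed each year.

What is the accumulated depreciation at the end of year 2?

Depreciable base = $116,382 − $22,800 = $93,582.
Annual expense = $93,582 / 3 = $31,194.
End of year 1: book value $85,188.
End of year 2: book value $53,994.
Accumulated through year 2 = $116,382 − $53,994 = $62,388.

$62,388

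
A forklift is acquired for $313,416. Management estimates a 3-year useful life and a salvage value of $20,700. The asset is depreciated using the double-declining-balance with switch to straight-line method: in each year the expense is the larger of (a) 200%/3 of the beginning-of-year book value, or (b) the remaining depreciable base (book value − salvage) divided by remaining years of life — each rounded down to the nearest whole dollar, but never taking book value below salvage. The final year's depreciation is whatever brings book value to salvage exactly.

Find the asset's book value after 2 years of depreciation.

Depreciable base = $313,416 − $20,700 = $292,716.
Year 1: DB = ⌊$313,416 × 200%/3⌋ = $208,944; SL = ⌊$292,716/3⌋ = $97,572 → take DB $208,944. Book value $104,472.
Year 2: DB = ⌊$104,472 × 200%/3⌋ = $69,648; SL = ⌊$83,772/2⌋ = $41,886 → take DB $69,648. Book value $34,824.

$34,824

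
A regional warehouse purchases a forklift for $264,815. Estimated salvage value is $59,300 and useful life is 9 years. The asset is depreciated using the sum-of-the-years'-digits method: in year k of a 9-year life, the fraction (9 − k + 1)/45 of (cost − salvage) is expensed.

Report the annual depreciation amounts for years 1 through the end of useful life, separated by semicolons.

$41,103; $36,536; $31,969; $27,402; $22,835; $18,268; $13,701; $9,134; $4,567

Depreciable base = $264,815 − $59,300 = $205,515.
Sum of the years' digits = 9+8+7+6+5+4+3+2+1 = 45.
Year 1: $205,515 × 9/45 = $41,103. Book value $223,712.
Year 2: $205,515 × 8/45 = $36,536. Book value $187,176.
Year 3: $205,515 × 7/45 = $31,969. Book value $155,207.
Year 4: $205,515 × 6/45 = $27,402. Book value $127,805.
Year 5: $205,515 × 5/45 = $22,835. Book value $104,970.
Year 6: $205,515 × 4/45 = $18,268. Book value $86,702.
Year 7: $205,515 × 3/45 = $13,701. Book value $73,001.
Year 8: $205,515 × 2/45 = $9,134. Book value $63,867.
Year 9: $205,515 × 1/45 = $4,567. Book value $59,300.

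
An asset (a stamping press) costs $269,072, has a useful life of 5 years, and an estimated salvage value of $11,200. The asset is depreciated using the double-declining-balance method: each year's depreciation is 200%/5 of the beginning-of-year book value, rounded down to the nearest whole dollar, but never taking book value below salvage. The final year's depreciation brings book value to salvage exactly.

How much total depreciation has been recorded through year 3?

Depreciable base = $269,072 − $11,200 = $257,872.
Year 1: ⌊$269,072 × 200%/5⌋ = $107,628. Book value $161,444.
Year 2: ⌊$161,444 × 200%/5⌋ = $64,577. Book value $96,867.
Year 3: ⌊$96,867 × 200%/5⌋ = $38,746. Book value $58,121.
Accumulated through year 3 = $269,072 − $58,121 = $210,951.

$210,951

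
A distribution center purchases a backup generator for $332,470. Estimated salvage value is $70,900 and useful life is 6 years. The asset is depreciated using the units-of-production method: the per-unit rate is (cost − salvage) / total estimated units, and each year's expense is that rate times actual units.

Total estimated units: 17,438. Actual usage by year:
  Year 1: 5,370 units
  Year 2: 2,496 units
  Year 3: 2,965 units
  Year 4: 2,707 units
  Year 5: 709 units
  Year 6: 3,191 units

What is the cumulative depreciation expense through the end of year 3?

Depreciable base = $332,470 − $70,900 = $261,570.
Rate = $261,570 / 17,438 units = $15 per unit.
Year 1: 5,370 × $15 = $80,550. Book value $251,920.
Year 2: 2,496 × $15 = $37,440. Book value $214,480.
Year 3: 2,965 × $15 = $44,475. Book value $170,005.
Accumulated through year 3 = $332,470 − $170,005 = $162,465.

$162,465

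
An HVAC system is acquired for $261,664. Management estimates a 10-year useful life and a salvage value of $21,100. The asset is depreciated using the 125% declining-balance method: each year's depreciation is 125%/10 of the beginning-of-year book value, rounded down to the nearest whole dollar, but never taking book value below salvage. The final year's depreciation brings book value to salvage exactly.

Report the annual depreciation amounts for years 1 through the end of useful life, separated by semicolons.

Depreciable base = $261,664 − $21,100 = $240,564.
Year 1: ⌊$261,664 × 125%/10⌋ = $32,708. Book value $228,956.
Year 2: ⌊$228,956 × 125%/10⌋ = $28,619. Book value $200,337.
Year 3: ⌊$200,337 × 125%/10⌋ = $25,042. Book value $175,295.
Year 4: ⌊$175,295 × 125%/10⌋ = $21,911. Book value $153,384.
Year 5: ⌊$153,384 × 125%/10⌋ = $19,173. Book value $134,211.
Year 6: ⌊$134,211 × 125%/10⌋ = $16,776. Book value $117,435.
Year 7: ⌊$117,435 × 125%/10⌋ = $14,679. Book value $102,756.
Year 8: ⌊$102,756 × 125%/10⌋ = $12,844. Book value $89,912.
Year 9: ⌊$89,912 × 125%/10⌋ = $11,239. Book value $78,673.
Year 10 (final): $78,673 − $21,100 = $57,573. Book value $21,100.

$32,708; $28,619; $25,042; $21,911; $19,173; $16,776; $14,679; $12,844; $11,239; $57,573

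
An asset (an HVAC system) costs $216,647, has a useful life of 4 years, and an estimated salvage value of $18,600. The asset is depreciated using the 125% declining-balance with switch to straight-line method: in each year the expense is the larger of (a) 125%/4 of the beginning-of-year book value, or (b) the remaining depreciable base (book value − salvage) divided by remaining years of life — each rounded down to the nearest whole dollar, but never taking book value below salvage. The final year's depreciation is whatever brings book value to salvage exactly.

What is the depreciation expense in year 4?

$41,900

Depreciable base = $216,647 − $18,600 = $198,047.
Year 1: DB = ⌊$216,647 × 125%/4⌋ = $67,702; SL = ⌊$198,047/4⌋ = $49,511 → take DB $67,702. Book value $148,945.
Year 2: DB = ⌊$148,945 × 125%/4⌋ = $46,545; SL = ⌊$130,345/3⌋ = $43,448 → take DB $46,545. Book value $102,400.
Year 3: DB = ⌊$102,400 × 125%/4⌋ = $32,000; SL = ⌊$83,800/2⌋ = $41,900 → take SL $41,900. Book value $60,500.
Year 4 (final): $60,500 − $18,600 = $41,900. Book value $18,600.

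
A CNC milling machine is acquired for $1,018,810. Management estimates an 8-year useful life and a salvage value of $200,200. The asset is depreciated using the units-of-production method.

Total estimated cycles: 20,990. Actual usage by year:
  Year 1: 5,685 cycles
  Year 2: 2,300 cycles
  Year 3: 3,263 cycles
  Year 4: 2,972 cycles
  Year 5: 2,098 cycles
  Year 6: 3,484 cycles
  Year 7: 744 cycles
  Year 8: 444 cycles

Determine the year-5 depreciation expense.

$81,822

Depreciable base = $1,018,810 − $200,200 = $818,610.
Rate = $818,610 / 20,990 cycles = $39 per cycle.
Year 1: 5,685 × $39 = $221,715. Book value $797,095.
Year 2: 2,300 × $39 = $89,700. Book value $707,395.
Year 3: 3,263 × $39 = $127,257. Book value $580,138.
Year 4: 2,972 × $39 = $115,908. Book value $464,230.
Year 5: 2,098 × $39 = $81,822. Book value $382,408.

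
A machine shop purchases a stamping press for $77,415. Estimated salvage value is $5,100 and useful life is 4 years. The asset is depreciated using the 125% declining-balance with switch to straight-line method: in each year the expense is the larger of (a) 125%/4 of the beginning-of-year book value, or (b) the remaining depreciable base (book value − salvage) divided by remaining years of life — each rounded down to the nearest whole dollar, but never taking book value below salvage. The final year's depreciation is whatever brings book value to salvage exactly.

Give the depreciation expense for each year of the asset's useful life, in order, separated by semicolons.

Depreciable base = $77,415 − $5,100 = $72,315.
Year 1: DB = ⌊$77,415 × 125%/4⌋ = $24,192; SL = ⌊$72,315/4⌋ = $18,078 → take DB $24,192. Book value $53,223.
Year 2: DB = ⌊$53,223 × 125%/4⌋ = $16,632; SL = ⌊$48,123/3⌋ = $16,041 → take DB $16,632. Book value $36,591.
Year 3: DB = ⌊$36,591 × 125%/4⌋ = $11,434; SL = ⌊$31,491/2⌋ = $15,745 → take SL $15,745. Book value $20,846.
Year 4 (final): $20,846 − $5,100 = $15,746. Book value $5,100.

$24,192; $16,632; $15,745; $15,746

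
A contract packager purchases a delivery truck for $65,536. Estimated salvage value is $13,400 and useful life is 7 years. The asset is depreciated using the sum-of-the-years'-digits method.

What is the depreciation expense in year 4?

$7,448

Depreciable base = $65,536 − $13,400 = $52,136.
Sum of the years' digits = 7+6+5+4+3+2+1 = 28.
Year 1: $52,136 × 7/28 = $13,034. Book value $52,502.
Year 2: $52,136 × 6/28 = $11,172. Book value $41,330.
Year 3: $52,136 × 5/28 = $9,310. Book value $32,020.
Year 4: $52,136 × 4/28 = $7,448. Book value $24,572.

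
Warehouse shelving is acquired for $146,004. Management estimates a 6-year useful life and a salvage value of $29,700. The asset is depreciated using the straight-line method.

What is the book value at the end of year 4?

$68,468

Depreciable base = $146,004 − $29,700 = $116,304.
Annual expense = $116,304 / 6 = $19,384.
End of year 1: book value $126,620.
End of year 2: book value $107,236.
End of year 3: book value $87,852.
End of year 4: book value $68,468.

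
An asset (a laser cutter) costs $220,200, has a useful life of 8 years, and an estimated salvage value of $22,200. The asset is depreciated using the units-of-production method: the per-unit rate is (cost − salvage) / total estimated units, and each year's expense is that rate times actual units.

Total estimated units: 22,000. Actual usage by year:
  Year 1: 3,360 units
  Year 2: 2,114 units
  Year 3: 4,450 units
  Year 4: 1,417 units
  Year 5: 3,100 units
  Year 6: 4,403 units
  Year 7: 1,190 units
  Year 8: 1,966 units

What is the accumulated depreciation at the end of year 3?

$89,316

Depreciable base = $220,200 − $22,200 = $198,000.
Rate = $198,000 / 22,000 units = $9 per unit.
Year 1: 3,360 × $9 = $30,240. Book value $189,960.
Year 2: 2,114 × $9 = $19,026. Book value $170,934.
Year 3: 4,450 × $9 = $40,050. Book value $130,884.
Accumulated through year 3 = $220,200 − $130,884 = $89,316.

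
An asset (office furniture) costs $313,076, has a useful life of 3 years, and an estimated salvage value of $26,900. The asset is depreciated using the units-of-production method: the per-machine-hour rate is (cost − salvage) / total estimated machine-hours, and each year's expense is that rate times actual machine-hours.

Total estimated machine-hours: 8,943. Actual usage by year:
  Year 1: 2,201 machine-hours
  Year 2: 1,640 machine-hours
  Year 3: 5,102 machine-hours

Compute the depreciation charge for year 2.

Depreciable base = $313,076 − $26,900 = $286,176.
Rate = $286,176 / 8,943 machine-hours = $32 per machine-hour.
Year 1: 2,201 × $32 = $70,432. Book value $242,644.
Year 2: 1,640 × $32 = $52,480. Book value $190,164.

$52,480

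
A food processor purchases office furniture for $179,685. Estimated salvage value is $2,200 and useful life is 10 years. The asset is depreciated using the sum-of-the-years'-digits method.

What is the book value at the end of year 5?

Depreciable base = $179,685 − $2,200 = $177,485.
Sum of the years' digits = 10+9+8+7+6+5+4+3+2+1 = 55.
Year 1: $177,485 × 10/55 = $32,270. Book value $147,415.
Year 2: $177,485 × 9/55 = $29,043. Book value $118,372.
Year 3: $177,485 × 8/55 = $25,816. Book value $92,556.
Year 4: $177,485 × 7/55 = $22,589. Book value $69,967.
Year 5: $177,485 × 6/55 = $19,362. Book value $50,605.

$50,605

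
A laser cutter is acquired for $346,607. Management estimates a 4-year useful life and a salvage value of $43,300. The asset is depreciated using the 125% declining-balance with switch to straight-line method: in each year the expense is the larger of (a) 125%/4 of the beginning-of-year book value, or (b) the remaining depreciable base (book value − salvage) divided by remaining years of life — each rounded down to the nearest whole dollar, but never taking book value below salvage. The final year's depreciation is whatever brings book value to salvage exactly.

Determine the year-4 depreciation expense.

$60,264

Depreciable base = $346,607 − $43,300 = $303,307.
Year 1: DB = ⌊$346,607 × 125%/4⌋ = $108,314; SL = ⌊$303,307/4⌋ = $75,826 → take DB $108,314. Book value $238,293.
Year 2: DB = ⌊$238,293 × 125%/4⌋ = $74,466; SL = ⌊$194,993/3⌋ = $64,997 → take DB $74,466. Book value $163,827.
Year 3: DB = ⌊$163,827 × 125%/4⌋ = $51,195; SL = ⌊$120,527/2⌋ = $60,263 → take SL $60,263. Book value $103,564.
Year 4 (final): $103,564 − $43,300 = $60,264. Book value $43,300.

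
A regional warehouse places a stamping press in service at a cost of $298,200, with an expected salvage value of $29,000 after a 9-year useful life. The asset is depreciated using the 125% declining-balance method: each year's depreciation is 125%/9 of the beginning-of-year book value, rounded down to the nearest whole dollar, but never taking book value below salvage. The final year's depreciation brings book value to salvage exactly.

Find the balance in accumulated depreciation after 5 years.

$157,008

Depreciable base = $298,200 − $29,000 = $269,200.
Year 1: ⌊$298,200 × 125%/9⌋ = $41,416. Book value $256,784.
Year 2: ⌊$256,784 × 125%/9⌋ = $35,664. Book value $221,120.
Year 3: ⌊$221,120 × 125%/9⌋ = $30,711. Book value $190,409.
Year 4: ⌊$190,409 × 125%/9⌋ = $26,445. Book value $163,964.
Year 5: ⌊$163,964 × 125%/9⌋ = $22,772. Book value $141,192.
Accumulated through year 5 = $298,200 − $141,192 = $157,008.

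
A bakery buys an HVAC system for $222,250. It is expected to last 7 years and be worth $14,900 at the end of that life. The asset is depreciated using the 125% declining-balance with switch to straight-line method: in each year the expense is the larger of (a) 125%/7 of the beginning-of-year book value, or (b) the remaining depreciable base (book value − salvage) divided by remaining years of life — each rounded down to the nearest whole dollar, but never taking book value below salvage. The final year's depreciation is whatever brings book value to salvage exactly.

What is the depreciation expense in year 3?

Depreciable base = $222,250 − $14,900 = $207,350.
Year 1: DB = ⌊$222,250 × 125%/7⌋ = $39,687; SL = ⌊$207,350/7⌋ = $29,621 → take DB $39,687. Book value $182,563.
Year 2: DB = ⌊$182,563 × 125%/7⌋ = $32,600; SL = ⌊$167,663/6⌋ = $27,943 → take DB $32,600. Book value $149,963.
Year 3: DB = ⌊$149,963 × 125%/7⌋ = $26,779; SL = ⌊$135,063/5⌋ = $27,012 → take SL $27,012. Book value $122,951.

$27,012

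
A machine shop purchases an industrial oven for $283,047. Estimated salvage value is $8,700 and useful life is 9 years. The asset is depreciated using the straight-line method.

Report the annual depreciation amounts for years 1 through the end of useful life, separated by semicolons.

$30,483; $30,483; $30,483; $30,483; $30,483; $30,483; $30,483; $30,483; $30,483

Depreciable base = $283,047 − $8,700 = $274,347.
Annual expense = $274,347 / 9 = $30,483.
End of year 1: book value $252,564.
End of year 2: book value $222,081.
End of year 3: book value $191,598.
End of year 4: book value $161,115.
End of year 5: book value $130,632.
End of year 6: book value $100,149.
End of year 7: book value $69,666.
End of year 8: book value $39,183.
End of year 9: book value $8,700.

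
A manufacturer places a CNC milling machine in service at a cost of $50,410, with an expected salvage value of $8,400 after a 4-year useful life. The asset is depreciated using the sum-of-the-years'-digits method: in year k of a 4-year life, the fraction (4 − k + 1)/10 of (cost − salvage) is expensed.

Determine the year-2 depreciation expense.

$12,603

Depreciable base = $50,410 − $8,400 = $42,010.
Sum of the years' digits = 4+3+2+1 = 10.
Year 1: $42,010 × 4/10 = $16,804. Book value $33,606.
Year 2: $42,010 × 3/10 = $12,603. Book value $21,003.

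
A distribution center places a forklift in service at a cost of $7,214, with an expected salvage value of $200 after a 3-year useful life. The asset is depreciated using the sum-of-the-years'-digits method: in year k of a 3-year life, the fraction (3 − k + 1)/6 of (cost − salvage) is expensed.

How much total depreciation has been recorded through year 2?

$5,845

Depreciable base = $7,214 − $200 = $7,014.
Sum of the years' digits = 3+2+1 = 6.
Year 1: $7,014 × 3/6 = $3,507. Book value $3,707.
Year 2: $7,014 × 2/6 = $2,338. Book value $1,369.
Accumulated through year 2 = $7,214 − $1,369 = $5,845.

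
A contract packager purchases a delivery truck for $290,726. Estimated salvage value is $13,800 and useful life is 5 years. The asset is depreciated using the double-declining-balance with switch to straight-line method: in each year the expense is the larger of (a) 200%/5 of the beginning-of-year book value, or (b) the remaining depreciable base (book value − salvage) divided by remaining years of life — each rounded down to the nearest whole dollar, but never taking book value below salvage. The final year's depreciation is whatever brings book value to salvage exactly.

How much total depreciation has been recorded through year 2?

Depreciable base = $290,726 − $13,800 = $276,926.
Year 1: DB = ⌊$290,726 × 200%/5⌋ = $116,290; SL = ⌊$276,926/5⌋ = $55,385 → take DB $116,290. Book value $174,436.
Year 2: DB = ⌊$174,436 × 200%/5⌋ = $69,774; SL = ⌊$160,636/4⌋ = $40,159 → take DB $69,774. Book value $104,662.
Accumulated through year 2 = $290,726 − $104,662 = $186,064.

$186,064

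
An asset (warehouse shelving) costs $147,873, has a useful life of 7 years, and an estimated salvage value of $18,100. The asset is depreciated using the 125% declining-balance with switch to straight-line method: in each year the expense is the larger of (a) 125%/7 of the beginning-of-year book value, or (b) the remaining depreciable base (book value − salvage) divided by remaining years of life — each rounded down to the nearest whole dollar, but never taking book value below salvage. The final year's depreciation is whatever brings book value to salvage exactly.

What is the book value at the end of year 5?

Depreciable base = $147,873 − $18,100 = $129,773.
Year 1: DB = ⌊$147,873 × 125%/7⌋ = $26,405; SL = ⌊$129,773/7⌋ = $18,539 → take DB $26,405. Book value $121,468.
Year 2: DB = ⌊$121,468 × 125%/7⌋ = $21,690; SL = ⌊$103,368/6⌋ = $17,228 → take DB $21,690. Book value $99,778.
Year 3: DB = ⌊$99,778 × 125%/7⌋ = $17,817; SL = ⌊$81,678/5⌋ = $16,335 → take DB $17,817. Book value $81,961.
Year 4: DB = ⌊$81,961 × 125%/7⌋ = $14,635; SL = ⌊$63,861/4⌋ = $15,965 → take SL $15,965. Book value $65,996.
Year 5: DB = ⌊$65,996 × 125%/7⌋ = $11,785; SL = ⌊$47,896/3⌋ = $15,965 → take SL $15,965. Book value $50,031.

$50,031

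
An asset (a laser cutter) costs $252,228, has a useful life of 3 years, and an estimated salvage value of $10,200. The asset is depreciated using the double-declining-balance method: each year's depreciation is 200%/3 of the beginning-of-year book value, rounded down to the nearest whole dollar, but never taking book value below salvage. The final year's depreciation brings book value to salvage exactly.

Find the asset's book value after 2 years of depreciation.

$28,026

Depreciable base = $252,228 − $10,200 = $242,028.
Year 1: ⌊$252,228 × 200%/3⌋ = $168,152. Book value $84,076.
Year 2: ⌊$84,076 × 200%/3⌋ = $56,050. Book value $28,026.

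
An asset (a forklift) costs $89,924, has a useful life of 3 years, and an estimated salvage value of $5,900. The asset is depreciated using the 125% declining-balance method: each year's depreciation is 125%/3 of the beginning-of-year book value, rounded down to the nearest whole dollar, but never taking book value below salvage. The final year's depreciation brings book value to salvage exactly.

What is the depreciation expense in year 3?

Depreciable base = $89,924 − $5,900 = $84,024.
Year 1: ⌊$89,924 × 125%/3⌋ = $37,468. Book value $52,456.
Year 2: ⌊$52,456 × 125%/3⌋ = $21,856. Book value $30,600.
Year 3 (final): $30,600 − $5,900 = $24,700. Book value $5,900.

$24,700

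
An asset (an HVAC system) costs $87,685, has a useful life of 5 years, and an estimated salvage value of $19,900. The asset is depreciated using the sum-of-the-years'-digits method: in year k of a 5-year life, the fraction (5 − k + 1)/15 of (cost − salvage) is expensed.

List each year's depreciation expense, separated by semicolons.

$22,595; $18,076; $13,557; $9,038; $4,519

Depreciable base = $87,685 − $19,900 = $67,785.
Sum of the years' digits = 5+4+3+2+1 = 15.
Year 1: $67,785 × 5/15 = $22,595. Book value $65,090.
Year 2: $67,785 × 4/15 = $18,076. Book value $47,014.
Year 3: $67,785 × 3/15 = $13,557. Book value $33,457.
Year 4: $67,785 × 2/15 = $9,038. Book value $24,419.
Year 5: $67,785 × 1/15 = $4,519. Book value $19,900.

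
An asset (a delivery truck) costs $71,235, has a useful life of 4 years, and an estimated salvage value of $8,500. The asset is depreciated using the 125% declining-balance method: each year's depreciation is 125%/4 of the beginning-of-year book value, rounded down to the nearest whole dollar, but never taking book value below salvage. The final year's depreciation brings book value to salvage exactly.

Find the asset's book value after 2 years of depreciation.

Depreciable base = $71,235 − $8,500 = $62,735.
Year 1: ⌊$71,235 × 125%/4⌋ = $22,260. Book value $48,975.
Year 2: ⌊$48,975 × 125%/4⌋ = $15,304. Book value $33,671.

$33,671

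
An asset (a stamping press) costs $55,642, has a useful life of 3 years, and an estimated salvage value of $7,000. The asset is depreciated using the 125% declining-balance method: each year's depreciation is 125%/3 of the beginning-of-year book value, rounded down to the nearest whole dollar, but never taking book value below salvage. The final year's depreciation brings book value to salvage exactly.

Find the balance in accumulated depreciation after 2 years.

$36,708

Depreciable base = $55,642 − $7,000 = $48,642.
Year 1: ⌊$55,642 × 125%/3⌋ = $23,184. Book value $32,458.
Year 2: ⌊$32,458 × 125%/3⌋ = $13,524. Book value $18,934.
Accumulated through year 2 = $55,642 − $18,934 = $36,708.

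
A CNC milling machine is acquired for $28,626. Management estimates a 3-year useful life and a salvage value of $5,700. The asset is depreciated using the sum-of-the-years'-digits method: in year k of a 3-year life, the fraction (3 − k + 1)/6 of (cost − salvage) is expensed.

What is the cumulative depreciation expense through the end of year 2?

Depreciable base = $28,626 − $5,700 = $22,926.
Sum of the years' digits = 3+2+1 = 6.
Year 1: $22,926 × 3/6 = $11,463. Book value $17,163.
Year 2: $22,926 × 2/6 = $7,642. Book value $9,521.
Accumulated through year 2 = $28,626 − $9,521 = $19,105.

$19,105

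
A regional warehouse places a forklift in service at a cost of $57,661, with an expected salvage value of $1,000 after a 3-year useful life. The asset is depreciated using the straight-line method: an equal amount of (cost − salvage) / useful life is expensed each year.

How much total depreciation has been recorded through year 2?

$37,774

Depreciable base = $57,661 − $1,000 = $56,661.
Annual expense = $56,661 / 3 = $18,887.
End of year 1: book value $38,774.
End of year 2: book value $19,887.
Accumulated through year 2 = $57,661 − $19,887 = $37,774.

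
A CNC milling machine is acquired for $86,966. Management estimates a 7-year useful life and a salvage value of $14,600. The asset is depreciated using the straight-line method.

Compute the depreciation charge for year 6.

Depreciable base = $86,966 − $14,600 = $72,366.
Annual expense = $72,366 / 7 = $10,338.

$10,338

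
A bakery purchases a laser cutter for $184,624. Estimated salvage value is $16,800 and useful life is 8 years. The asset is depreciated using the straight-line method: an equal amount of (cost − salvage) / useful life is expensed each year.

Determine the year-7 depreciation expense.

$20,978

Depreciable base = $184,624 − $16,800 = $167,824.
Annual expense = $167,824 / 8 = $20,978.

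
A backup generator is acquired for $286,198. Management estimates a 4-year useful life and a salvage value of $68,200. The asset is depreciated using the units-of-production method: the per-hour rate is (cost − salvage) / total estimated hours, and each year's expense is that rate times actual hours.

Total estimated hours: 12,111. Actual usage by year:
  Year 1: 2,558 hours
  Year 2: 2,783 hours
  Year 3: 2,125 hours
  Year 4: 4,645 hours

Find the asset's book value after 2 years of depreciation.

Depreciable base = $286,198 − $68,200 = $217,998.
Rate = $217,998 / 12,111 hours = $18 per hour.
Year 1: 2,558 × $18 = $46,044. Book value $240,154.
Year 2: 2,783 × $18 = $50,094. Book value $190,060.

$190,060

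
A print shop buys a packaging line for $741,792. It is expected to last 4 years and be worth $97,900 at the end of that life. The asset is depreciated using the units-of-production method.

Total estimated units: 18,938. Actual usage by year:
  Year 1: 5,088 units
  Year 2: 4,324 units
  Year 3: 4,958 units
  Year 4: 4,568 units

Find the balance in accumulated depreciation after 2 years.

Depreciable base = $741,792 − $97,900 = $643,892.
Rate = $643,892 / 18,938 units = $34 per unit.
Year 1: 5,088 × $34 = $172,992. Book value $568,800.
Year 2: 4,324 × $34 = $147,016. Book value $421,784.
Accumulated through year 2 = $741,792 − $421,784 = $320,008.

$320,008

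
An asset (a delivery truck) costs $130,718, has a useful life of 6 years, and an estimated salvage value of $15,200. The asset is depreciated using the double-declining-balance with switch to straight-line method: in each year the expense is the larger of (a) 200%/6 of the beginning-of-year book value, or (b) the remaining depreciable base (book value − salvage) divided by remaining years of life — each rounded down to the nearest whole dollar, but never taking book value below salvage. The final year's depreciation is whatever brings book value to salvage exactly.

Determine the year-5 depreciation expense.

Depreciable base = $130,718 − $15,200 = $115,518.
Year 1: DB = ⌊$130,718 × 200%/6⌋ = $43,572; SL = ⌊$115,518/6⌋ = $19,253 → take DB $43,572. Book value $87,146.
Year 2: DB = ⌊$87,146 × 200%/6⌋ = $29,048; SL = ⌊$71,946/5⌋ = $14,389 → take DB $29,048. Book value $58,098.
Year 3: DB = ⌊$58,098 × 200%/6⌋ = $19,366; SL = ⌊$42,898/4⌋ = $10,724 → take DB $19,366. Book value $38,732.
Year 4: DB = ⌊$38,732 × 200%/6⌋ = $12,910; SL = ⌊$23,532/3⌋ = $7,844 → take DB $12,910. Book value $25,822.
Year 5: DB = ⌊$25,822 × 200%/6⌋ = $8,607; SL = ⌊$10,622/2⌋ = $5,311 → take DB $8,607. Book value $17,215.

$8,607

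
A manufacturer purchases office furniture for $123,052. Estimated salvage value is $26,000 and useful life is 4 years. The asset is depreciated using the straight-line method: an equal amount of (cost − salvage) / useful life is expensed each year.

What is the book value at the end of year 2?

$74,526

Depreciable base = $123,052 − $26,000 = $97,052.
Annual expense = $97,052 / 4 = $24,263.
End of year 1: book value $98,789.
End of year 2: book value $74,526.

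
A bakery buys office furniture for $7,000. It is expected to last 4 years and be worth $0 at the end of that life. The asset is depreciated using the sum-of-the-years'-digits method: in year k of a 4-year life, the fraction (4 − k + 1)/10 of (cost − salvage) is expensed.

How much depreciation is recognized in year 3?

$1,400

Depreciable base = $7,000 − $0 = $7,000.
Sum of the years' digits = 4+3+2+1 = 10.
Year 1: $7,000 × 4/10 = $2,800. Book value $4,200.
Year 2: $7,000 × 3/10 = $2,100. Book value $2,100.
Year 3: $7,000 × 2/10 = $1,400. Book value $700.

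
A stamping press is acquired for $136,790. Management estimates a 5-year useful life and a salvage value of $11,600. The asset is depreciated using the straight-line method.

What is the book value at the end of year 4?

$36,638

Depreciable base = $136,790 − $11,600 = $125,190.
Annual expense = $125,190 / 5 = $25,038.
End of year 1: book value $111,752.
End of year 2: book value $86,714.
End of year 3: book value $61,676.
End of year 4: book value $36,638.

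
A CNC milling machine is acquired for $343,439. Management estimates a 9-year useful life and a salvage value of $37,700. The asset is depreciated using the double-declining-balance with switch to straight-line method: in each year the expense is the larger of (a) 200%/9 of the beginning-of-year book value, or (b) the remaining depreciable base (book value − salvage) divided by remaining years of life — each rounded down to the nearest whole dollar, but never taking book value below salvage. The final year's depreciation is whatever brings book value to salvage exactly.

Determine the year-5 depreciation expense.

Depreciable base = $343,439 − $37,700 = $305,739.
Year 1: DB = ⌊$343,439 × 200%/9⌋ = $76,319; SL = ⌊$305,739/9⌋ = $33,971 → take DB $76,319. Book value $267,120.
Year 2: DB = ⌊$267,120 × 200%/9⌋ = $59,360; SL = ⌊$229,420/8⌋ = $28,677 → take DB $59,360. Book value $207,760.
Year 3: DB = ⌊$207,760 × 200%/9⌋ = $46,168; SL = ⌊$170,060/7⌋ = $24,294 → take DB $46,168. Book value $161,592.
Year 4: DB = ⌊$161,592 × 200%/9⌋ = $35,909; SL = ⌊$123,892/6⌋ = $20,648 → take DB $35,909. Book value $125,683.
Year 5: DB = ⌊$125,683 × 200%/9⌋ = $27,929; SL = ⌊$87,983/5⌋ = $17,596 → take DB $27,929. Book value $97,754.

$27,929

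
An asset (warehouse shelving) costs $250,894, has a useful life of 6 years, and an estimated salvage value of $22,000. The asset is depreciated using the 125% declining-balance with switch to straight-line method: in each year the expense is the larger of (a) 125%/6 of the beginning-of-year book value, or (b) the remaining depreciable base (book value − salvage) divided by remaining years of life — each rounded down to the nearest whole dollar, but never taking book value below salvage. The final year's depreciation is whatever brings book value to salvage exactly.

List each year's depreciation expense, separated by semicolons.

$52,269; $41,380; $33,811; $33,811; $33,811; $33,812

Depreciable base = $250,894 − $22,000 = $228,894.
Year 1: DB = ⌊$250,894 × 125%/6⌋ = $52,269; SL = ⌊$228,894/6⌋ = $38,149 → take DB $52,269. Book value $198,625.
Year 2: DB = ⌊$198,625 × 125%/6⌋ = $41,380; SL = ⌊$176,625/5⌋ = $35,325 → take DB $41,380. Book value $157,245.
Year 3: DB = ⌊$157,245 × 125%/6⌋ = $32,759; SL = ⌊$135,245/4⌋ = $33,811 → take SL $33,811. Book value $123,434.
Year 4: DB = ⌊$123,434 × 125%/6⌋ = $25,715; SL = ⌊$101,434/3⌋ = $33,811 → take SL $33,811. Book value $89,623.
Year 5: DB = ⌊$89,623 × 125%/6⌋ = $18,671; SL = ⌊$67,623/2⌋ = $33,811 → take SL $33,811. Book value $55,812.
Year 6 (final): $55,812 − $22,000 = $33,812. Book value $22,000.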